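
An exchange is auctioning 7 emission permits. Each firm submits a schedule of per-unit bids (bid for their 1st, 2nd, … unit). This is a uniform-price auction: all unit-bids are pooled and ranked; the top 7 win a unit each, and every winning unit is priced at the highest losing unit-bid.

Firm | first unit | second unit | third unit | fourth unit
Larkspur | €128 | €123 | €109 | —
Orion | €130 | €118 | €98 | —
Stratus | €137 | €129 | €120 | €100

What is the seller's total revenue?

Pooled unit-bids ranked (top 7): 137 (Stratus-1), 130 (Orion-1), 129 (Stratus-2), 128 (Larkspur-1), 123 (Larkspur-2), 120 (Stratus-3), 118 (Orion-2)
Highest rejected unit-bid = €109.
Allocation: Larkspur 2, Orion 2, Stratus 3. Every unit priced at €109.
Revenue = 7 × 109 = €763.

Total revenue: €763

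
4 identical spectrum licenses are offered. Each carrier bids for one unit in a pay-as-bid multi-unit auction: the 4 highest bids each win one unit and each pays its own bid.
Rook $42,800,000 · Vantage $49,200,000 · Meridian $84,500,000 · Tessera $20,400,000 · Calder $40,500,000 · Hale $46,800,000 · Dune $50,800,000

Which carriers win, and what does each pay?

Meridian $84,500,000, Dune $50,800,000, Vantage $49,200,000, Hale $46,800,000

Ordering the bids: 84,500,000 (Meridian), 50,800,000 (Dune), 49,200,000 (Vantage), 46,800,000 (Hale), 42,800,000 (Rook), 40,500,000 (Calder), …
Winners (4 units): Meridian, Dune, Vantage, Hale.
Each winner pays its own bid: Meridian $84,500,000, Dune $50,800,000, Vantage $49,200,000, Hale $46,800,000.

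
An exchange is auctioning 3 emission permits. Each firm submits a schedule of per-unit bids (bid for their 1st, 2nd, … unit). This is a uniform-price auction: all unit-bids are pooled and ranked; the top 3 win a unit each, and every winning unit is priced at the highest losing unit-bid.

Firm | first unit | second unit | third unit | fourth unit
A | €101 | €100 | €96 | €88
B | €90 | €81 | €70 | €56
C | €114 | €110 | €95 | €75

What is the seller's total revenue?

Total revenue: €300

All unit-bids, highest first — top 3: 114 (C-1), 110 (C-2), 101 (A-1)
Highest rejected unit-bid = €100.
Allocation: A 1, C 2. Every unit priced at €100.
Revenue = 3 × 100 = €300.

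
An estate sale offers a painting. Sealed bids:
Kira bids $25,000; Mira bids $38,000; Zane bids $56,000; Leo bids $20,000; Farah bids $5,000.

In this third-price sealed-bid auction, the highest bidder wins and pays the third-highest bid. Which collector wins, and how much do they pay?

Zane pays $25,000

Sorting bids: 56,000 (Zane) > 38,000 (Mira) > 25,000 (Kira) > 20,000 (Leo) > 5,000 (Farah)
Zane is highest; pays the third-highest bid, $25,000.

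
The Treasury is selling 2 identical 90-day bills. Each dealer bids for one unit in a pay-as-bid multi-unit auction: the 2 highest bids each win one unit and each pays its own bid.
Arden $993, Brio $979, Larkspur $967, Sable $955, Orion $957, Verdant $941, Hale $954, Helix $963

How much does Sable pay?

Sable pays $0

Bids ranked high→low: 993 (Arden), 979 (Brio), 967 (Larkspur), 963 (Helix), …
Winners (2 units): Arden, Brio.
Sable does not win → $0.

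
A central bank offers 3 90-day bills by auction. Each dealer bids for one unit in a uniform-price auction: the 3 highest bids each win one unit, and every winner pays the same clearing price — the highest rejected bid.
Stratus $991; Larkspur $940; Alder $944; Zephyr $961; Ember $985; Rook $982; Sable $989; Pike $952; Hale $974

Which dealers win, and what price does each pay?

Sorting: 991 (Stratus), 989 (Sable), 985 (Ember), 982 (Rook), 974 (Hale), …
The 3 highest are Stratus, Sable, Ember.
First losing bid is Rook's $982, which sets the uniform price.

Stratus, Sable, Ember; each pays $982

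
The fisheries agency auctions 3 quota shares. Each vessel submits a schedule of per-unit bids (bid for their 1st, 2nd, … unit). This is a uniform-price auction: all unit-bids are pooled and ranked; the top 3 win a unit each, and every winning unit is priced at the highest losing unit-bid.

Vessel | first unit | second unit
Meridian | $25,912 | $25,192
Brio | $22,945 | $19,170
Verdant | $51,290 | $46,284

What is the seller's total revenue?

Total revenue: $75,576

All unit-bids, highest first — top 3: 51,290 (Verdant-1), 46,284 (Verdant-2), 25,912 (Meridian-1)
Highest rejected unit-bid = $25,192.
Allocation: Meridian 1, Verdant 2. Every unit priced at $25,192.
Revenue = 3 × 25,192 = $75,576.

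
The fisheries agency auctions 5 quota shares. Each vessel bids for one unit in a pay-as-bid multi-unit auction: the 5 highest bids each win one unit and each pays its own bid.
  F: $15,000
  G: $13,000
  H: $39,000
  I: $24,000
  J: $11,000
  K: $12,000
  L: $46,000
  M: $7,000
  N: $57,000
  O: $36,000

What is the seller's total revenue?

Total revenue: $202,000

Sorting: 57,000 (N), 46,000 (L), 39,000 (H), 36,000 (O), 24,000 (I), 15,000 (F), 13,000 (G), …
Winners (5 units): N, L, H, O, I.
Total revenue = 57,000 + 46,000 + 39,000 + 36,000 + 24,000 = $202,000.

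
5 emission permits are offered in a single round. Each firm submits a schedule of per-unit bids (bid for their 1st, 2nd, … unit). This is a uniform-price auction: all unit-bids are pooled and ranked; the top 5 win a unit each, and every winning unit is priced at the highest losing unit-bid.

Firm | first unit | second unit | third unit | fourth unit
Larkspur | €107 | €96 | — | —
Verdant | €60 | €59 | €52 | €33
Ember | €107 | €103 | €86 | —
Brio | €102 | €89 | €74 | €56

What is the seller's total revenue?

Total revenue: €445

Merging the schedules and taking the best 5: 107 (Larkspur-1), 107 (Ember-1), 103 (Ember-2), 102 (Brio-1), 96 (Larkspur-2)
Highest rejected unit-bid = €89.
Allocation: Brio 1, Ember 2, Larkspur 2. Every unit priced at €89.
Revenue = 5 × 89 = €445.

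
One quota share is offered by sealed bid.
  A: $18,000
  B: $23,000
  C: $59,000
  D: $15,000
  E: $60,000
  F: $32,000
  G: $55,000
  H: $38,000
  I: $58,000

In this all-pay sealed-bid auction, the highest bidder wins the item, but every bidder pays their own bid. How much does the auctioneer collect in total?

Bids ranked: 60,000 (E) > 59,000 (C) > 58,000 (I) > 55,000 (G) > 38,000 (H) > 32,000 (F) > …
Every bidder forfeits their bid regardless of winning.
Revenue = 18,000 + 23,000 + 59,000 + 15,000 + 60,000 + 32,000 + 55,000 + 38,000 + 58,000 = $358,000.

Total revenue: $358,000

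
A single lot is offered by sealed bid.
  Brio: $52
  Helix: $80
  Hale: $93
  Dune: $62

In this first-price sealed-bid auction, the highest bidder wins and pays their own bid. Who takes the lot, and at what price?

Hale pays $93

Rule: the highest bidder wins and pays their own bid.
Bids in order: 93 (Hale) > 80 (Helix) > 62 (Dune) > 52 (Brio)
First-price: Hale pays what they bid, $93.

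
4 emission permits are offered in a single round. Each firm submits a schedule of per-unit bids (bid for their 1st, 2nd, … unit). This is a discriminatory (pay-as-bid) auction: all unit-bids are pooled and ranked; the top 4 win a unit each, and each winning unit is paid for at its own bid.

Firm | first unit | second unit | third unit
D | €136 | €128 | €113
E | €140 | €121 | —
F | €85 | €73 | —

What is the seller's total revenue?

Merging the schedules and taking the best 4: 140 (E-1), 136 (D-1), 128 (D-2), 121 (E-2)
Next rejected bid: €113 (not a price — pay-as-bid).
Each winning unit pays its own bid.
Revenue = 140 + 136 + 128 + 121 = €525.

Total revenue: €525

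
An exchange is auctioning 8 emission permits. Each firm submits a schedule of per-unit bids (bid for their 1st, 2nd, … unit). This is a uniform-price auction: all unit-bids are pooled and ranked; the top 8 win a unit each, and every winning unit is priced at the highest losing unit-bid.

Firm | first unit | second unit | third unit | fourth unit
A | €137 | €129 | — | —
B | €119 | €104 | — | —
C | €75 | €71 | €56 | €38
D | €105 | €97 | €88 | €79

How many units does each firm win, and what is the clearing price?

A 2, B 2, D 4; clearing price €75

Merging the schedules and taking the best 8: 137 (A-1), 129 (A-2), 119 (B-1), 105 (D-1), 104 (B-2), 97 (D-2), 88 (D-3), 79 (D-4)
Highest rejected unit-bid = €75.
Allocation: A 2, B 2, D 4.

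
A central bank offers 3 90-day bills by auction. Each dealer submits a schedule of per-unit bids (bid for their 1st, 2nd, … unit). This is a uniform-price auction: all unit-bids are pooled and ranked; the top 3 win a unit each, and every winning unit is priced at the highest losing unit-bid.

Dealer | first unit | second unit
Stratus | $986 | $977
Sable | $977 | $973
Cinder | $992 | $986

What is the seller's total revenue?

Total revenue: $2,931

All unit-bids, highest first — top 3: 992 (Cinder-1), 986 (Stratus-1), 986 (Cinder-2)
First bid not allocated: $977.
Allocation: Cinder 2, Stratus 1. Every unit priced at $977.
Revenue = 3 × 977 = $2,931.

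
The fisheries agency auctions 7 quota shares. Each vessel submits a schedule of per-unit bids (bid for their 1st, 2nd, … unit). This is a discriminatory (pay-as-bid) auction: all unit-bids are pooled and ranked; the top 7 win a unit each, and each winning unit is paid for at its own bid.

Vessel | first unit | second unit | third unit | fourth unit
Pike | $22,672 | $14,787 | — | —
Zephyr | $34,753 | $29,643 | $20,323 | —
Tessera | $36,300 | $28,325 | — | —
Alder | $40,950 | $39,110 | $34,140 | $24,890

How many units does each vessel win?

Alder 3, Tessera 2, Zephyr 2

All unit-bids, highest first — top 7: 40,950 (Alder-1), 39,110 (Alder-2), 36,300 (Tessera-1), 34,753 (Zephyr-1), 34,140 (Alder-3), 29,643 (Zephyr-2), 28,325 (Tessera-2)
Next rejected bid: $24,890 (not a price — pay-as-bid).
Allocation: Alder 3, Tessera 2, Zephyr 2.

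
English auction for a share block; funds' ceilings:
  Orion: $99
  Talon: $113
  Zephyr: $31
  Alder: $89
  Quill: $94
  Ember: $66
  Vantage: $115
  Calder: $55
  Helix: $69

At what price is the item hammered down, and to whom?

Limits in order: 115 (Vantage) > 113 (Talon) > 99 (Orion) > 94 (Quill) > 89 (Alder) > 69 (Helix) > …
Talon is the last rival to drop out, at $113; Vantage remains and wins at that price.

Vantage wins at $113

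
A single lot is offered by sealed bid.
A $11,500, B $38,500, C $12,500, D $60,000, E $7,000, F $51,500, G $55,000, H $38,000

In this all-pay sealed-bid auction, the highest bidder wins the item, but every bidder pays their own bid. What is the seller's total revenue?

Total revenue: $274,000

Bids ranked: 60,000 (D) > 55,000 (G) > 51,500 (F) > 38,500 (B) > 38,000 (H) > 12,500 (C) > …
D wins with the top bid; all bids are sunk regardless.
Every bidder forfeits their bid regardless of winning.
Revenue = 11,500 + 38,500 + 12,500 + 60,000 + 7,000 + 51,500 + 55,000 + 38,000 = $274,000.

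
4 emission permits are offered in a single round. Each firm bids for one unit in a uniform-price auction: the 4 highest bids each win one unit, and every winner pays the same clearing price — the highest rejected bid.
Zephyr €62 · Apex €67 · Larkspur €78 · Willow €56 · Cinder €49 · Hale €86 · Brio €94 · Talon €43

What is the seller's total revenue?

Ordering the bids: 94 (Brio), 86 (Hale), 78 (Larkspur), 67 (Apex), 62 (Zephyr), 56 (Willow), …
The 4 highest are Brio, Hale, Larkspur, Apex.
First losing bid is Zephyr's €62, which sets the uniform price.
Total revenue = 4 × €62 = €248.

Total revenue: €248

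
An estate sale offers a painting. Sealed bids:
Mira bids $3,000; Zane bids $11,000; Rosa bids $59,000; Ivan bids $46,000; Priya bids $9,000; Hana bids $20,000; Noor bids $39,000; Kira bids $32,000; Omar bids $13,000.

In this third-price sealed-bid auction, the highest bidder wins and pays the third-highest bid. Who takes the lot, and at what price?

Third-price sealed-bid auction: the highest bidder wins and pays the third-highest bid.
Bids in order: 59,000 (Rosa) > 46,000 (Ivan) > 39,000 (Noor) > 32,000 (Kira) > 20,000 (Hana) > 13,000 (Omar) > …
Rosa wins; payment is bid #3 in the ranking = $39,000.

Rosa pays $39,000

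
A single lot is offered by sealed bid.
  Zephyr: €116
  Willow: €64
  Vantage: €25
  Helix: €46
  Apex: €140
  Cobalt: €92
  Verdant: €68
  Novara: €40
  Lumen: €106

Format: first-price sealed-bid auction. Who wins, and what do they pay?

Rule: the highest bidder wins and pays their own bid.
Bids ranked: 140 (Apex) > 116 (Zephyr) > 106 (Lumen) > 92 (Cobalt) > 68 (Verdant) > 64 (Willow) > …
First-price: Apex pays what they bid, €140.

Apex pays €140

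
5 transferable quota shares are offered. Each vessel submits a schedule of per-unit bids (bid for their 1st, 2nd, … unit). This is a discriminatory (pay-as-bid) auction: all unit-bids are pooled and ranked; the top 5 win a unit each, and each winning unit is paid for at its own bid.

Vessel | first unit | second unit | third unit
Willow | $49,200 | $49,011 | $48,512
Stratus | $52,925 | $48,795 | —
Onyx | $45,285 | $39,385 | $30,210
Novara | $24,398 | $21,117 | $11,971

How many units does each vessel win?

Merging the schedules and taking the best 5: 52,925 (Stratus-1), 49,200 (Willow-1), 49,011 (Willow-2), 48,795 (Stratus-2), 48,512 (Willow-3)
Next rejected bid: $45,285 (not a price — pay-as-bid).
Allocation: Stratus 2, Willow 3.

Stratus 2, Willow 3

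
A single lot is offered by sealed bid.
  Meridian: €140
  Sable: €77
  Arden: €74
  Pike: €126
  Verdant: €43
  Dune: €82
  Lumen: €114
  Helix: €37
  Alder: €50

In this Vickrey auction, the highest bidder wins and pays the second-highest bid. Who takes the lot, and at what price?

Sorting bids: 140 (Meridian) > 126 (Pike) > 114 (Lumen) > 82 (Dune) > 77 (Sable) > 74 (Arden) > …
Meridian is highest; pays the second-highest bid, €126.

Meridian pays €126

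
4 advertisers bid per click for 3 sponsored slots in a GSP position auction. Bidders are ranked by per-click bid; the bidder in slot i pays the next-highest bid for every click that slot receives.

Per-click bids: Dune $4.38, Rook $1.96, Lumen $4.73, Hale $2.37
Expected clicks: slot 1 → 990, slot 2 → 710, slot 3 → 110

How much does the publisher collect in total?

Ranked by bid: $4.73 (Lumen) > $4.38 (Dune) > $2.37 (Hale) > $1.96 (Rook)
Slot 1: Lumen pays $4.38 × 990 = $4336.20
Slot 2: Dune pays $2.37 × 710 = $1682.70
Slot 3: Hale pays $1.96 × 110 = $215.60
Total = $6234.50

Total revenue: $6234.50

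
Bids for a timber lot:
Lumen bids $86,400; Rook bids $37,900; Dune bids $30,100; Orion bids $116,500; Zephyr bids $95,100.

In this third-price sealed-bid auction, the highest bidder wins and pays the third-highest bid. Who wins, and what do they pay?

Orion pays $86,400

Rule: the highest bidder wins and pays the third-highest bid.
Sorting bids: 116,500 (Orion) > 95,100 (Zephyr) > 86,400 (Lumen) > 37,900 (Rook) > 30,100 (Dune)
Orion is highest; pays the third-highest bid, $86,400.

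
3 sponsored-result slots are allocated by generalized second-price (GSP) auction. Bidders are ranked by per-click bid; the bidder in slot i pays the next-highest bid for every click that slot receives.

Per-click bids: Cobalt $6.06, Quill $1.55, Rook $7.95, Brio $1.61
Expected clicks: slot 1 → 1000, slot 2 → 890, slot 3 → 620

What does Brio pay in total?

Per-click bids in order: $7.95 (Rook) > $6.06 (Cobalt) > $1.61 (Brio) > $1.55 (Quill)
Brio holds slot 3 → pays next bid $1.55 × 620 clicks = $961.00.

Brio pays $961.00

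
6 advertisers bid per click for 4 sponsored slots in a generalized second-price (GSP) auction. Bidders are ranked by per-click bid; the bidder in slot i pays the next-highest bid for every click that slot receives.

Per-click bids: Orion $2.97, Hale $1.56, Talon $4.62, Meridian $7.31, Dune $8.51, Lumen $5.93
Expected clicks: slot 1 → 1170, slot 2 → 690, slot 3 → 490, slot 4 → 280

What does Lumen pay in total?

Lumen pays $2263.80

Sorting advertisers: $8.51 (Dune) > $7.31 (Meridian) > $5.93 (Lumen) > $4.62 (Talon) > $2.97 (Orion) > …
Lumen holds slot 3 → pays next bid $4.62 × 490 clicks = $2263.80.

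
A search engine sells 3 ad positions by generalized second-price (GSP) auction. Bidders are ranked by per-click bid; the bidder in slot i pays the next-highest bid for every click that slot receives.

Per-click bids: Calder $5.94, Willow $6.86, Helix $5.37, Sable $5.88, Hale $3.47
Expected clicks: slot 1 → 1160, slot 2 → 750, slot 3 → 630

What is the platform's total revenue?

Sorting advertisers: $6.86 (Willow) > $5.94 (Calder) > $5.88 (Sable) > $5.37 (Helix) > …
Slot 1: Willow pays $5.94 × 1160 = $6890.40
Slot 2: Calder pays $5.88 × 750 = $4410.00
Slot 3: Sable pays $5.37 × 630 = $3383.10
Total = $14683.50

Total revenue: $14683.50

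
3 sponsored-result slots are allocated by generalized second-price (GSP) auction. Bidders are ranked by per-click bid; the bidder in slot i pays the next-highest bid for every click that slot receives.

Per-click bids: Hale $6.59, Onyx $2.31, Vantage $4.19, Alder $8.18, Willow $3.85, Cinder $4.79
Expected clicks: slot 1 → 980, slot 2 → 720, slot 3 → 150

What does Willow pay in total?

Willow pays $0.00

Ranked by bid: $8.18 (Alder) > $6.59 (Hale) > $4.79 (Cinder) > $4.19 (Vantage) > …
Willow ranks below slot 3 → no slot, pays nothing.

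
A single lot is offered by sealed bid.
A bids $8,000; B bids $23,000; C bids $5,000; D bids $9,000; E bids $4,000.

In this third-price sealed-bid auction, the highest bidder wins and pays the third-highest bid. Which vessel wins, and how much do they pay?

Bids ranked: 23,000 (B) > 9,000 (D) > 8,000 (A) > 5,000 (C) > 4,000 (E)
B is highest; pays the third-highest bid, $8,000.

B pays $8,000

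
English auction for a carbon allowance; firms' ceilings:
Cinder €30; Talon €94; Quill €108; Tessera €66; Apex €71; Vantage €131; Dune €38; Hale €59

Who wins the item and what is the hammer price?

Vantage wins at €108

Sorting limits: 131 (Vantage) > 108 (Quill) > 94 (Talon) > 71 (Apex) > 66 (Tessera) > 59 (Hale) > …
Quill is the last rival to drop out, at €108; Vantage remains and wins at that price.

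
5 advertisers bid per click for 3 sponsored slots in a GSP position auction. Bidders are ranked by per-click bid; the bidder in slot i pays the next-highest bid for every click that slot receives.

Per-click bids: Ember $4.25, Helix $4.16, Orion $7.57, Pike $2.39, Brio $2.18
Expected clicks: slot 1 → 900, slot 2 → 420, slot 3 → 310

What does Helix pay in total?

Ranked by bid: $7.57 (Orion) > $4.25 (Ember) > $4.16 (Helix) > $2.39 (Pike) > …
Helix holds slot 3 → pays next bid $2.39 × 310 clicks = $740.90.

Helix pays $740.90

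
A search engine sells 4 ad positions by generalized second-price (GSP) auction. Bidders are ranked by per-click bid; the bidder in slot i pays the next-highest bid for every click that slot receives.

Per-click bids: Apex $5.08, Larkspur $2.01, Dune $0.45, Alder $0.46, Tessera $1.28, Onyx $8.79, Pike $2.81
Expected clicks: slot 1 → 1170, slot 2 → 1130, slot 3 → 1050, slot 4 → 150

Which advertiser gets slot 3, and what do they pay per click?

Pike; $2.01 per click

Per-click bids in order: $8.79 (Onyx) > $5.08 (Apex) > $2.81 (Pike) > $2.01 (Larkspur) > $1.28 (Tessera) > …
Slot 3 goes to the third-ranked bidder, Pike, who pays the next bid down: $2.01/click.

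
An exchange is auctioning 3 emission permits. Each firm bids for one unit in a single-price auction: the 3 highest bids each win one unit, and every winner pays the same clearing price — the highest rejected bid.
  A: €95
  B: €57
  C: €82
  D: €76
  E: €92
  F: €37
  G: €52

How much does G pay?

G pays €0

Ordering the bids: 95 (A), 92 (E), 82 (C), 76 (D), 57 (B), …
Top 3: A, E, C.
Clearing price = highest rejected bid = €76.
G does not win → pays €0.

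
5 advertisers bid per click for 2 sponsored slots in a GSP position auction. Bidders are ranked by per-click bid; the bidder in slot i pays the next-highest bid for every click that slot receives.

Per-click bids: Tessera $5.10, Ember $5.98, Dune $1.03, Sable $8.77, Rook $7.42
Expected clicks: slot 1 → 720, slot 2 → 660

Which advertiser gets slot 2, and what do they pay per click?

Rook; $5.98 per click

Per-click bids in order: $8.77 (Sable) > $7.42 (Rook) > $5.98 (Ember) > …
Slot 2 goes to the second-ranked bidder, Rook, who pays the next bid down: $5.98/click.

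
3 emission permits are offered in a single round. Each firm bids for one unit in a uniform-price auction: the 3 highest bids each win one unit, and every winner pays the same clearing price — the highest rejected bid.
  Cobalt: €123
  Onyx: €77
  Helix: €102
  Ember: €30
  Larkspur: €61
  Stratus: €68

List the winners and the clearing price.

Ordering the bids: 123 (Cobalt), 102 (Helix), 77 (Onyx), 68 (Stratus), 61 (Larkspur), …
The 3 highest are Cobalt, Helix, Onyx.
Highest unsuccessful bid: €68 → clearing price.

Cobalt, Helix, Onyx; each pays €68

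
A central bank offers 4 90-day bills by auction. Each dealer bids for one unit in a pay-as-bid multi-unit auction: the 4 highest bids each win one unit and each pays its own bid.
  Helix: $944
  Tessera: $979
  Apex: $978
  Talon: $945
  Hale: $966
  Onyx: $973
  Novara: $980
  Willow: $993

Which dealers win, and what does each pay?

Sorting: 993 (Willow), 980 (Novara), 979 (Tessera), 978 (Apex), 973 (Onyx), 966 (Hale), …
Winners (4 units): Willow, Novara, Tessera, Apex.
Each winner pays its own bid: Willow $993, Novara $980, Tessera $979, Apex $978.

Willow $993, Novara $980, Tessera $979, Apex $978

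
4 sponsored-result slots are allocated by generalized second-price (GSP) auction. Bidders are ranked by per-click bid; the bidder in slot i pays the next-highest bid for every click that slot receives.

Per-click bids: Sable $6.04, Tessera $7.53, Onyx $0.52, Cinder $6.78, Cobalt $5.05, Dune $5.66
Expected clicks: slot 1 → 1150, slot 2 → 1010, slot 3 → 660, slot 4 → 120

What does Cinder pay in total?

Sorting advertisers: $7.53 (Tessera) > $6.78 (Cinder) > $6.04 (Sable) > $5.66 (Dune) > $5.05 (Cobalt) > …
Cinder holds slot 2 → pays next bid $6.04 × 1010 clicks = $6100.40.

Cinder pays $6100.40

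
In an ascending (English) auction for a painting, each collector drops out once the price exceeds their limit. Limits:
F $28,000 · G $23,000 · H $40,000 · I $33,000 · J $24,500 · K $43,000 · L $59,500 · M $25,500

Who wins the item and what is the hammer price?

L wins at $43,000

Open ascending-bid auction: the price rises until one bidder remains; the winner pays the price at which the last rival dropped out.
Limits ranked: 59,500 (L) > 43,000 (K) > 40,000 (H) > 33,000 (I) > 28,000 (F) > 25,500 (M) > …
K is the last rival to drop out, at $43,000; L remains and wins at that price.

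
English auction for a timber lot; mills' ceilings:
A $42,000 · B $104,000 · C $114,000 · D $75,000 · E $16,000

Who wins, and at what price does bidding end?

C wins at $104,000

Sorting limits: 114,000 (C) > 104,000 (B) > 75,000 (D) > 42,000 (A) > 16,000 (E)
Once the price passes $104,000, only C is left; the hammer falls at B's limit of $104,000.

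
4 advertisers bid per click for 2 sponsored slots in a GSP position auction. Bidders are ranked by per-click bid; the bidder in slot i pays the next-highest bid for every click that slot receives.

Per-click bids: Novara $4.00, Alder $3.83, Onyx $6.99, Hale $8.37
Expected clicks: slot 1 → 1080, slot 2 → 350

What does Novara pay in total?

Novara pays $0.00

Sorting advertisers: $8.37 (Hale) > $6.99 (Onyx) > $4.00 (Novara) > …
Novara ranks below slot 2 → no slot, pays nothing.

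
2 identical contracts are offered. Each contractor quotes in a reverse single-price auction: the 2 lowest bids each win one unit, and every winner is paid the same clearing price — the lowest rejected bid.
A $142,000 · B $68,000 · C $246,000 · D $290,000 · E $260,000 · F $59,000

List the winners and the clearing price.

F, B; each is paid $142,000

Sorting: 59,000 (F), 68,000 (B), 142,000 (A), 246,000 (C), …
Lowest 2: F, B.
First losing bid is A's $142,000, which sets the uniform price.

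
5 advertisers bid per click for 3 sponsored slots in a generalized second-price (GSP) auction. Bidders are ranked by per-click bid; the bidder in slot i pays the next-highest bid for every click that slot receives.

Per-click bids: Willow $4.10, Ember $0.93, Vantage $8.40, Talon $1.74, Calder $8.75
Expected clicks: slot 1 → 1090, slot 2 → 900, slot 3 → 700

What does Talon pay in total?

Talon pays $0.00

Ranked by bid: $8.75 (Calder) > $8.40 (Vantage) > $4.10 (Willow) > $1.74 (Talon) > …
Talon ranks below slot 3 → no slot, pays nothing.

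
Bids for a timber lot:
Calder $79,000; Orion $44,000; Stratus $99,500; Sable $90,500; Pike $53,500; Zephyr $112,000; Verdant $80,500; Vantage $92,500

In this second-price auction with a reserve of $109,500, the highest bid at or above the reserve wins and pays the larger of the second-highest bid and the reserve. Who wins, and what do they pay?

Zephyr pays $109,500

Bids ranked: 112,000 (Zephyr) > 99,500 (Stratus) > 92,500 (Vantage) > 90,500 (Sable) > 80,500 (Verdant) > 79,000 (Calder) > …
Highest eligible bid: Zephyr at $112,000.
Second-highest bid $99,500 is below the reserve $109,500, so the reserve binds → payment $109,500.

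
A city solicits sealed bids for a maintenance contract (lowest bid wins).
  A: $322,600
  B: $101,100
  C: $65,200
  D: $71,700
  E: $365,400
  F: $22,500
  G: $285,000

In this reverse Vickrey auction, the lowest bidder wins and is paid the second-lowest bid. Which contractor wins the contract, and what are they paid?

F is paid $65,200

Sorting bids: 22,500 (F) < 65,200 (C) < 71,700 (D) < 101,100 (B) < 285,000 (G) < 322,600 (A) < …
F is lowest; is paid the second-lowest bid, $65,200.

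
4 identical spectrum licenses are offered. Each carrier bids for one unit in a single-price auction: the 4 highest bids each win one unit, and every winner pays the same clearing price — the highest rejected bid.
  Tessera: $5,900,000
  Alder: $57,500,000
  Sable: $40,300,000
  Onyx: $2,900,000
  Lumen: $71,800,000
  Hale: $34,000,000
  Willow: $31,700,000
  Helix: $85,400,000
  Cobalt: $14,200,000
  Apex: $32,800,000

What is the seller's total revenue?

Sorting: 85,400,000 (Helix), 71,800,000 (Lumen), 57,500,000 (Alder), 40,300,000 (Sable), 34,000,000 (Hale), 32,800,000 (Apex), …
Top 4: Helix, Lumen, Alder, Sable.
Clearing price = highest rejected bid = $34,000,000.
Total revenue = 4 × $34,000,000 = $136,000,000.

Total revenue: $136,000,000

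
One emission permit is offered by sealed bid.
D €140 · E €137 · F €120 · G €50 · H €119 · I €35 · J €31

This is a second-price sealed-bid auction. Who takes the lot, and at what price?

D pays €137

Second-price sealed-bid auction: the highest bidder wins and pays the second-highest bid.
Bids ranked: 140 (D) > 137 (E) > 120 (F) > 119 (H) > 50 (G) > 35 (I) > …
Second-price: D pays E's bid of €137.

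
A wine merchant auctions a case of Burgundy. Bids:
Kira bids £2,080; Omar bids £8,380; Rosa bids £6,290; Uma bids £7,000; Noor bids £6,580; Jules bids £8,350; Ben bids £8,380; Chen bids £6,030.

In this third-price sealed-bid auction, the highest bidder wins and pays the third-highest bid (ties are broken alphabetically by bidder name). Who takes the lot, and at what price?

Ben pays £8,350

Sorting bids: 8,380 (Ben) > 8,380 (Omar) > 8,350 (Jules) > 7,000 (Uma) > 6,580 (Noor) > 6,290 (Rosa) > …
Tie at £8,380 → Ben wins by tie-break.
Ben is highest; pays the third-highest bid, £8,350.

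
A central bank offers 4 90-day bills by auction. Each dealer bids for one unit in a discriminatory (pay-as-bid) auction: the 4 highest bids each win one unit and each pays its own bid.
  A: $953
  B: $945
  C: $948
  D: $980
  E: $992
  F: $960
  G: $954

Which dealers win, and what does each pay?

E $992, D $980, F $960, G $954

Bids ranked high→low: 992 (E), 980 (D), 960 (F), 954 (G), 953 (A), 948 (C), …
Winners (4 units): E, D, F, G.
Each winner pays its own bid: E $992, D $980, F $960, G $954.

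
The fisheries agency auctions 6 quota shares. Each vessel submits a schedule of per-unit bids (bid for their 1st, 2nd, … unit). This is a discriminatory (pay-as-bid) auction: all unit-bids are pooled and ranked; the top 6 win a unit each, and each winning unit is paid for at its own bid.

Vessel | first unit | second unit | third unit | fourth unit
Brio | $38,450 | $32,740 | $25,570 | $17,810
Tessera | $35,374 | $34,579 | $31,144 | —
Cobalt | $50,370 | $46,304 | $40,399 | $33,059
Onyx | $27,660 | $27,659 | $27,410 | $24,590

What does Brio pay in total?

Merging the schedules and taking the best 6: 50,370 (Cobalt-1), 46,304 (Cobalt-2), 40,399 (Cobalt-3), 38,450 (Brio-1), 35,374 (Tessera-1), 34,579 (Tessera-2)
Next rejected bid: $33,059 (not a price — pay-as-bid).
Brio's winning unit-bids: 38,450 = $38,450.

Brio pays $38,450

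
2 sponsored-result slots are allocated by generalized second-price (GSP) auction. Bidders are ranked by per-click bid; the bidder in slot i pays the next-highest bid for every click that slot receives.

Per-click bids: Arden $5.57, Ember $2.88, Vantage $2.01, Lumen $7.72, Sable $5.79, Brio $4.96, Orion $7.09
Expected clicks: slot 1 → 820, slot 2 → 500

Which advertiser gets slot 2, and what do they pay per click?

Orion; $5.79 per click

Ranked by bid: $7.72 (Lumen) > $7.09 (Orion) > $5.79 (Sable) > …
Slot 2 goes to the second-ranked bidder, Orion, who pays the next bid down: $5.79/click.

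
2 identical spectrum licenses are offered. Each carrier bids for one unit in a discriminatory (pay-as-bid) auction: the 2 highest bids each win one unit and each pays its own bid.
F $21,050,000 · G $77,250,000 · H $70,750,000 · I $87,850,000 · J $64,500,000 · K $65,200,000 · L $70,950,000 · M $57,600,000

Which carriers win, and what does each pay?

I $87,850,000, G $77,250,000

Ordering the bids: 87,850,000 (I), 77,250,000 (G), 70,950,000 (L), 70,750,000 (H), …
The 2 highest are I, G.
Each winner pays its own bid: I $87,850,000, G $77,250,000.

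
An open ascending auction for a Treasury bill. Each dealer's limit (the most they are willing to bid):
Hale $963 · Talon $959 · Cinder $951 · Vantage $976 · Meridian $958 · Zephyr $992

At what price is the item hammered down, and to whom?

Zephyr wins at $976

Sorting limits: 992 (Zephyr) > 976 (Vantage) > 963 (Hale) > 959 (Talon) > 958 (Meridian) > 951 (Cinder)
Vantage is the last rival to drop out, at $976; Zephyr remains and wins at that price.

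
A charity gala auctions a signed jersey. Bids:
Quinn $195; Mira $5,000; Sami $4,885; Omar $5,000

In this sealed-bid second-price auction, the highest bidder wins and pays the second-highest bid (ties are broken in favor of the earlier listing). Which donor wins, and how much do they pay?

Mira pays $5,000

Bids in order: 5,000 (Mira) > 5,000 (Omar) > 4,885 (Sami) > 195 (Quinn)
Tie at $5,000 → Mira wins by tie-break.
Mira wins with the highest bid; price is set by the runner-up at $5,000.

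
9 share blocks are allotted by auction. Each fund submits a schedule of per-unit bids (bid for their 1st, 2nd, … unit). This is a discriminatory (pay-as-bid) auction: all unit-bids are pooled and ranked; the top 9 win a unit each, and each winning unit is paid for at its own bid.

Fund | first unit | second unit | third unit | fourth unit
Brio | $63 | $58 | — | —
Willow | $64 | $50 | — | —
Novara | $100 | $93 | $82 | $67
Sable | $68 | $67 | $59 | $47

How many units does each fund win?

Brio 1, Novara 4, Sable 3, Willow 1

All unit-bids, highest first — top 9: 100 (Novara-1), 93 (Novara-2), 82 (Novara-3), 68 (Sable-1), 67 (Novara-4), 67 (Sable-2), 64 (Willow-1), 63 (Brio-1), 59 (Sable-3)
Next rejected bid: $58 (not a price — pay-as-bid).
Allocation: Brio 1, Novara 4, Sable 3, Willow 1.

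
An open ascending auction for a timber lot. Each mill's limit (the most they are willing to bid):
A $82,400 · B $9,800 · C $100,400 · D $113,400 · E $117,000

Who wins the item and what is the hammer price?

E wins at $113,400

Rule: the price rises until one bidder remains; the winner pays the price at which the last rival dropped out.
Limits in order: 117,000 (E) > 113,400 (D) > 100,400 (C) > 82,400 (A) > 9,800 (B)
D is the last rival to drop out, at $113,400; E remains and wins at that price.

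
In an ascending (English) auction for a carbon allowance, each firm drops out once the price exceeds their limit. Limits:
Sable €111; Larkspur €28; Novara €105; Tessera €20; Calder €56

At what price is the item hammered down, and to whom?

Limits ranked: 111 (Sable) > 105 (Novara) > 56 (Calder) > 28 (Larkspur) > 20 (Tessera)
Novara is the last rival to drop out, at €105; Sable remains and wins at that price.

Sable wins at €105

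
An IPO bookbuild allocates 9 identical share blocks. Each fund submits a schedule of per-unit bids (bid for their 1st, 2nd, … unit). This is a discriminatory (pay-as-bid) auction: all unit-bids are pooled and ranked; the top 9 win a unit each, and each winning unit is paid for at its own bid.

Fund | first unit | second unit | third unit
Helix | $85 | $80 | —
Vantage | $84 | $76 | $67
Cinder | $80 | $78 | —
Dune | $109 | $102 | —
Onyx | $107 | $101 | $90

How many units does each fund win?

Pooled unit-bids ranked (top 9): 109 (Dune-1), 107 (Onyx-1), 102 (Dune-2), 101 (Onyx-2), 90 (Onyx-3), 85 (Helix-1), 84 (Vantage-1), 80 (Helix-2), 80 (Cinder-1)
Next rejected bid: $78 (not a price — pay-as-bid).
Allocation: Cinder 1, Dune 2, Helix 2, Onyx 3, Vantage 1.

Cinder 1, Dune 2, Helix 2, Onyx 3, Vantage 1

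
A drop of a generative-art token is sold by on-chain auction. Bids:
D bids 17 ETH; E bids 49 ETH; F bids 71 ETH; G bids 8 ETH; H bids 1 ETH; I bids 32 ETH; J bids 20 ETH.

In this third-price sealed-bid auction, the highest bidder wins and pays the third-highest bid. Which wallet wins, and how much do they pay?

F pays 32 ETH

Sorting bids: 71 (F) > 49 (E) > 32 (I) > 20 (J) > 17 (D) > 8 (G) > …
F is highest; pays the third-highest bid, 32 ETH.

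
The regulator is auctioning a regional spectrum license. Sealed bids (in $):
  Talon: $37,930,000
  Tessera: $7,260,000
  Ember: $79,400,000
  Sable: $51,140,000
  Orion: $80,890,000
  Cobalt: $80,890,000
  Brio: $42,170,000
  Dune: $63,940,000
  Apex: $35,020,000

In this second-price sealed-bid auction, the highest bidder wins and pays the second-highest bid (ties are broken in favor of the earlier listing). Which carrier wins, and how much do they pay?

Orion pays $80,890,000

Rule: the highest bidder wins and pays the second-highest bid.
Sorting bids: 80,890,000 (Orion) > 80,890,000 (Cobalt) > 79,400,000 (Ember) > 63,940,000 (Dune) > 51,140,000 (Sable) > 42,170,000 (Brio) > …
Tie at $80,890,000 → Orion wins by tie-break.
Second-price: Orion pays Cobalt's bid of $80,890,000.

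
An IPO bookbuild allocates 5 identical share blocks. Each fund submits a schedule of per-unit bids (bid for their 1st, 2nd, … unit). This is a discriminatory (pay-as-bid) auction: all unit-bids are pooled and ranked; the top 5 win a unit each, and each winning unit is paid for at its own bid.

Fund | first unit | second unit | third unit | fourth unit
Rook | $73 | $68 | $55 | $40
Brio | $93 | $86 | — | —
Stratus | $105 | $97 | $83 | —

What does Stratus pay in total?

Stratus pays $285

Pooled unit-bids ranked (top 5): 105 (Stratus-1), 97 (Stratus-2), 93 (Brio-1), 86 (Brio-2), 83 (Stratus-3)
Next rejected bid: $73 (not a price — pay-as-bid).
Stratus's winning unit-bids: 105 + 97 + 83 = $285.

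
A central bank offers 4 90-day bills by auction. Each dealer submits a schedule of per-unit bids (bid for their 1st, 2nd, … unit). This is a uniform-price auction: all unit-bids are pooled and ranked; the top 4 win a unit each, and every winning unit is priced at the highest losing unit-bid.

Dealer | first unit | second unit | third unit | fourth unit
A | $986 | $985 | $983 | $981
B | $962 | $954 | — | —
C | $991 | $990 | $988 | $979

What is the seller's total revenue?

Total revenue: $3,940

All unit-bids, highest first — top 4: 991 (C-1), 990 (C-2), 988 (C-3), 986 (A-1)
First bid not allocated: $985.
Allocation: A 1, C 3. Every unit priced at $985.
Revenue = 4 × 985 = $3,940.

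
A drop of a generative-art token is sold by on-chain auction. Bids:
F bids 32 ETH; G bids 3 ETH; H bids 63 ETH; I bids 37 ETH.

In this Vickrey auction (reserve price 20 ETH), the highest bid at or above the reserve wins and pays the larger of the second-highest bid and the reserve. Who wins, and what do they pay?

Bids in order: 63 (H) > 37 (I) > 32 (F) > 3 (G)
H has the top bid at or above the reserve (63 ETH).
Second-highest bid 37 ETH exceeds the reserve 20 ETH → payment 37 ETH.

H pays 37 ETH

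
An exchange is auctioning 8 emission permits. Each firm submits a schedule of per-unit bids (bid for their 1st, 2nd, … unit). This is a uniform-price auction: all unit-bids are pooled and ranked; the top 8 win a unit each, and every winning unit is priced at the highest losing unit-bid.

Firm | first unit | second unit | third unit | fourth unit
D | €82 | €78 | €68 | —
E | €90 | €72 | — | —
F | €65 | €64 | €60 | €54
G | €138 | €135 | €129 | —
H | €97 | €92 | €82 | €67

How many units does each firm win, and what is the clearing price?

Merging the schedules and taking the best 8: 138 (G-1), 135 (G-2), 129 (G-3), 97 (H-1), 92 (H-2), 90 (E-1), 82 (D-1), 82 (H-3)
Highest rejected unit-bid = €78.
Allocation: D 1, E 1, G 3, H 3.

D 1, E 1, G 3, H 3; clearing price €78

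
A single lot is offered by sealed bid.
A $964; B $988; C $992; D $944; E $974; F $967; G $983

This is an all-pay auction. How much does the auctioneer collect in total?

Total revenue: $6,812

Sorting bids: 992 (C) > 988 (B) > 983 (G) > 974 (E) > 967 (F) > 964 (A) > …
Every bidder forfeits their bid regardless of winning.
Revenue = 964 + 988 + 992 + 944 + 974 + 967 + 983 = $6,812.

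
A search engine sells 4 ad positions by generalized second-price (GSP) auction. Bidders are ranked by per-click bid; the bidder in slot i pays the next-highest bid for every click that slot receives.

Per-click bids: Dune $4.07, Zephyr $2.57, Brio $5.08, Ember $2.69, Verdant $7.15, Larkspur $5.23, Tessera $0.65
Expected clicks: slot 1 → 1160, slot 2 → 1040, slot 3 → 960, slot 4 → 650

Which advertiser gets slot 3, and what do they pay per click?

Sorting advertisers: $7.15 (Verdant) > $5.23 (Larkspur) > $5.08 (Brio) > $4.07 (Dune) > $2.69 (Ember) > …
Slot 3 goes to the third-ranked bidder, Brio, who pays the next bid down: $4.07/click.

Brio; $4.07 per click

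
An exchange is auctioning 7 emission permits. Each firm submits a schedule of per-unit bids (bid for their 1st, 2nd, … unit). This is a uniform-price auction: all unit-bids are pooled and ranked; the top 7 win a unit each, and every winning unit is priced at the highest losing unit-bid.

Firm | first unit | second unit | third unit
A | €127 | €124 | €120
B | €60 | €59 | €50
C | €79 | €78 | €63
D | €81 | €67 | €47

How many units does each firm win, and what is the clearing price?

Pooled unit-bids ranked (top 7): 127 (A-1), 124 (A-2), 120 (A-3), 81 (D-1), 79 (C-1), 78 (C-2), 67 (D-2)
The (k+1)-th unit-bid is €63.
Allocation: A 3, C 2, D 2.

A 3, C 2, D 2; clearing price €63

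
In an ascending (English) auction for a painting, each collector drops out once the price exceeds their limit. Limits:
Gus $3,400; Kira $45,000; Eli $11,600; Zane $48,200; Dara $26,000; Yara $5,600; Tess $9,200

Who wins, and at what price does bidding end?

Zane wins at $45,000

Limits in order: 48,200 (Zane) > 45,000 (Kira) > 26,000 (Dara) > 11,600 (Eli) > 9,200 (Tess) > 5,600 (Yara) > …
Bidding ends when Kira exits at $45,000; Zane takes it.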